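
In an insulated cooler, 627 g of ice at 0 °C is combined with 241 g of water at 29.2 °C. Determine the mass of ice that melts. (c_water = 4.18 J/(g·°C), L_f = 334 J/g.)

Water can give up m c ΔT = 241×4.18×29.2 = 29415 J before reaching 0 °C.
To melt every bit of ice: 627×334 = 209418 J.
29415 J < 209418 J, so only part of the ice melts and the system sits at 0 °C.
Mass melted = 29415/334 ≈ 88.07 g.

m_melted ≈ 88.1 g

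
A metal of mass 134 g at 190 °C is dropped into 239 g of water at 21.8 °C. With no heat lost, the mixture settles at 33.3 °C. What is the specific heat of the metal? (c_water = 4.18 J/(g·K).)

c ≈ 0.547 J/(g·K)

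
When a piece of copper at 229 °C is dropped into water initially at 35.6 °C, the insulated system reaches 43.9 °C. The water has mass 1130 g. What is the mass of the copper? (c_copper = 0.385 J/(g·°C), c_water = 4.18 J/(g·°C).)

m ≈ 550 g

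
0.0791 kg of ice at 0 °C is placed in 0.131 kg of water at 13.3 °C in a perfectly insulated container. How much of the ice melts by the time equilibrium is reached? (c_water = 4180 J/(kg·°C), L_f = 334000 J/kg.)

m_melted ≈ 0.0218 kg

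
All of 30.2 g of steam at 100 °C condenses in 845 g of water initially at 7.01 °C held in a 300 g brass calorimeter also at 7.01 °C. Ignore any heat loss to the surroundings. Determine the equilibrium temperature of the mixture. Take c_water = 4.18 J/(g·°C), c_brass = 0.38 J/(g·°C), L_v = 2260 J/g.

Energy balance with sensible and latent terms:
steam→water at 100 °C releases m L_v = 30.2×2260 = 68252; condensate cools 100→T: 30.2×4.18×(T − 100) = 126.24(T − 100); original water: 3532.1(T − 7.01); cup: 114(T − 7.01)
3772.3 T = 68252 + 12624 + 25559 = 106435
T ≈ 28.21 °C, under the boiling point, so the assumption holds.

T_f ≈ 28.2 °C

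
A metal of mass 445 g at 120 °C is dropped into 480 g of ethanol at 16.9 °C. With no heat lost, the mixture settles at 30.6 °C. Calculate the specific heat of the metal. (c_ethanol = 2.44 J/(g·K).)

c ≈ 0.403 J/(g·K)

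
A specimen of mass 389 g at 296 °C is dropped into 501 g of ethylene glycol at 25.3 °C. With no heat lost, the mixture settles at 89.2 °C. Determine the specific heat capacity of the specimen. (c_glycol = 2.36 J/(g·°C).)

c ≈ 0.939 J/(g·°C)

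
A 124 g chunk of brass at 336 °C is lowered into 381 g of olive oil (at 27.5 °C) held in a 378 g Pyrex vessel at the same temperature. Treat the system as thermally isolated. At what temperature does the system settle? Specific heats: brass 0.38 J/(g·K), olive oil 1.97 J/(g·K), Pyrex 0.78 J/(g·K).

With ΣQ=0 the equilibrium temperature is the m·c-weighted mean:
T_f = (47.12×336 + 750.57×27.5 + 294.84×27.5) / (47.12 + 750.57 + 294.84)
    = 44581 / 1092.5 ≈ 40.81 °C

T_f ≈ 40.8 °C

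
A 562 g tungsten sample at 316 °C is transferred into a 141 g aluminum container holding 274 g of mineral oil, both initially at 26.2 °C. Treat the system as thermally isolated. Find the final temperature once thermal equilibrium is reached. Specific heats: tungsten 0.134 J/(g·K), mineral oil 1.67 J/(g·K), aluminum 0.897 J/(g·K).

With ΣQ=0 the equilibrium temperature is the m·c-weighted mean:
T_f = (75.31·316 + 457.58·26.2 + 126.48·26.2) / (75.31 + 457.58 + 126.48)
    = 39100 / 659.37 ≈ 59.30 °C

T_f ≈ 59.3 °C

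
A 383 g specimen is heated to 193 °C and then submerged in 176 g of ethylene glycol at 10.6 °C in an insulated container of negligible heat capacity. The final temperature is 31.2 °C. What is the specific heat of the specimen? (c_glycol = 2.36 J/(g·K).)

c ≈ 0.138 J/(g·K)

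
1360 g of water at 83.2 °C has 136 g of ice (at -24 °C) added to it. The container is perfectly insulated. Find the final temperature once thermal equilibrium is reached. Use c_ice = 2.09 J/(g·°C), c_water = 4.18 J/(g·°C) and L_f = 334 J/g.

T_f ≈ 67.3 °C

Setting the total heat transfer to zero:
warm ice to 0 °C: 136×2.09×(0 − (-24)) = 6821.8; melt ice: 136×334 = 45424; meltwater 0→T: 136×4.18×T = 568.48 T; water cools: 1360×4.18×(T − 83.2) = 5684.8(T − 83.2)
6253.3 T = 472975 − 52246 = 420730
T ≈ 67.28 °C — above 0 °C, consistent with complete melting.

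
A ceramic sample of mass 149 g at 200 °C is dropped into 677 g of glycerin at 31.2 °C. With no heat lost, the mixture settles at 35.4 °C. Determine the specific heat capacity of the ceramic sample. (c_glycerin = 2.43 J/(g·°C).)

m_s c (T_s − T_f) = m_glycerin c_glycerin (T_f − T_0):
149×c×(200 − 35.4) = 677×2.43×(35.4 − 31.2)
24525 c = 6909.5  ⇒  c ≈ 0.2817 J/(g·°C)

c ≈ 0.282 J/(g·°C)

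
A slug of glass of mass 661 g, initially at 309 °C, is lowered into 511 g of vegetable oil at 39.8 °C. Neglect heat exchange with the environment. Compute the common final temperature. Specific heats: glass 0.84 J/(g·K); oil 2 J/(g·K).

T_f ≈ 134.6 °C

Setting the total heat transfer to zero:
661·0.84·(T − 309) + 511·2·(T − 39.8) = 0
(555.24 + 1022) T = 555.24·309 + 1022·39.8
T ≈ 134.57 °C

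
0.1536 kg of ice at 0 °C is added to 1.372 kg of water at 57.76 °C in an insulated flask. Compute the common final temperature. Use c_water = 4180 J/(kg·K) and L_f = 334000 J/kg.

T_f ≈ 43.9 °C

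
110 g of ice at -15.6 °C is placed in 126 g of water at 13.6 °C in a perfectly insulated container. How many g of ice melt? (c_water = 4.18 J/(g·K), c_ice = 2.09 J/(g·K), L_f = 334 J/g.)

m_melted ≈ 10.7 g

Cooling the water to 0 °C releases 126·4.18·13.6 = 7162.8 J.
Of that, 110·2.09·15.6 = 3586.4 J goes to bring the ice to 0 °C, leaving 3576.4 J.
Melting all 110 g of ice would need 110·334 = 36740 J.
Since 3576.4 < 36740 J, not all the ice melts; equilibrium is at 0 °C.
Mass melted = 3576.4/334 ≈ 10.71 g.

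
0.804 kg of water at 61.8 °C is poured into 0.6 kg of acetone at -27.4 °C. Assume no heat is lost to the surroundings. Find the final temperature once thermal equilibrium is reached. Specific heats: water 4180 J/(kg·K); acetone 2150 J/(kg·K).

Let T be the final temperature. ΣQ_i = 0:
0.804·4180·(T − 61.8) + 0.6·2150·(T − (-27.4)) = 0
3360.7(T − 61.8) + 1290(T − (-27.4)) = 0
4650.7 T = 172346
T ≈ 37.06 °C

T_f ≈ 37.1 °C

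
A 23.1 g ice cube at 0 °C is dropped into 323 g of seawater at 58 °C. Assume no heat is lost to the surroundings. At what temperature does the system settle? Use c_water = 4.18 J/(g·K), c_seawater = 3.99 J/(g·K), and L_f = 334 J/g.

T_f ≈ 48.4 °C

Net heat exchanged in the isolated system is zero:
fusion: m_ice L_f = 23.1×334 = 7715.4; warm the meltwater: 96.56 T; seawater: 1288.8(T − 58)
1385.3 T = 74749 − 7715.4 = 67033
T ≈ 48.39 °C (positive, so assuming full melt was valid).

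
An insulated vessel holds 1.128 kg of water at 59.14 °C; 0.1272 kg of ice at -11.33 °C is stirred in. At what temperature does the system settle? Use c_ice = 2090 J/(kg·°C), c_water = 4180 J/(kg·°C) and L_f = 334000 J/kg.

T_f ≈ 44.5 °C

Energy balance with sensible and latent terms:
warm ice to 0 °C: 0.1272·2090·(0 − (-11.33)) = 3012.1
  latent heat to melt: 0.1272·334000 = 42485
  meltwater 0→T: 0.1272·4180·T = 531.7 T
  water: 4715(T − 59.14)
5246.7 T = 278847 − 45497 = 233351
T ≈ 44.48 °C. Since T > 0 °C, the all-ice-melts assumption holds.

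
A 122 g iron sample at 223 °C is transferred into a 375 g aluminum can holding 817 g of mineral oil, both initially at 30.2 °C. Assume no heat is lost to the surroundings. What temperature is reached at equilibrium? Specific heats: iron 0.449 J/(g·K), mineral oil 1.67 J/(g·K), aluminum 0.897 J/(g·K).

With ΣQ=0 the equilibrium temperature is the m·c-weighted mean:
T_f = (54.78×223 + 1364.4×30.2 + 336.38×30.2) / (54.78 + 1364.4 + 336.38)
    = 63579 / 1755.5 ≈ 36.22 °C

T_f ≈ 36.2 °C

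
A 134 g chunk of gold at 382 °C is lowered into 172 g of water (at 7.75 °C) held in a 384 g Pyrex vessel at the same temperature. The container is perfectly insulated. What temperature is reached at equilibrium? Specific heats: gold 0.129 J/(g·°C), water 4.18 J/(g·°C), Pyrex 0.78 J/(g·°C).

T_f ≈ 14.0 °C

T_f = Σ m_i c_i T_i / Σ m_i c_i:
T_f = (17.29·382 + 718.96·7.75 + 299.52·7.75) / (17.29 + 718.96 + 299.52)
    = 14496 / 1035.8 ≈ 14.00 °C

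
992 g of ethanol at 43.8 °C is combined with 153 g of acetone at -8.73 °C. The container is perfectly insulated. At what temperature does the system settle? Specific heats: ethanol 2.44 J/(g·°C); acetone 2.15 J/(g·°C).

Energy conservation, ΣQ = 0:
992×2.44×(T − 43.8) + 153×2.15×(T − (-8.73)) = 0
(2420.5 + 328.95) T = 2420.5×43.8 + 328.95×(-8.73)
T = 103145 / 2749.4 = 37.5 °C

T_f ≈ 37.5 °C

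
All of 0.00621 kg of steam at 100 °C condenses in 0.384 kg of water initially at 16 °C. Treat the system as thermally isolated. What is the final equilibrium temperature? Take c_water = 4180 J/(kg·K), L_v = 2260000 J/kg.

T_f ≈ 25.9 °C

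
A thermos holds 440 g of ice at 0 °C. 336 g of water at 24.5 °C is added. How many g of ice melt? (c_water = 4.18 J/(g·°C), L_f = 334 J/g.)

Water can give up m c ΔT = 336·4.18·24.5 = 34410 J before reaching 0 °C.
Fully melting the ice requires m_ice L_f = 440·334 = 146960 J.
34410 J < 146960 J, so only part of the ice melts and the system sits at 0 °C.
m_melted·334 = 34410  ⇒  m_melted ≈ 103 g.

m_melted ≈ 103 g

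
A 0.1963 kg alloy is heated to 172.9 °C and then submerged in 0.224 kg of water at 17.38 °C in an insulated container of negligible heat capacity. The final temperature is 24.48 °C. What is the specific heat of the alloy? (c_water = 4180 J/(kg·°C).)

c ≈ 228 J/(kg·°C)

Heat lost by the alloy = heat gained by the water:
0.1963×c×(172.9 − 24.48) = 0.224×4180×(24.48 − 17.38)
29.13 c = 6647.9  ⇒  c ≈ 228.2 J/(kg·°C)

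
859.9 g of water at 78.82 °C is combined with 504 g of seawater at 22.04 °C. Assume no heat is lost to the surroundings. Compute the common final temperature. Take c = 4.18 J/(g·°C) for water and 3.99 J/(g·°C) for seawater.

Let T be the final temperature. ΣQ_i = 0:
859.9*4.18*(T − 78.82) + 504*3.99*(T − 22.04) = 0
(3594.4 + 2011) T = 3594.4*78.82 + 2011*22.04
T = 327631/5605.3 ≈ 58.45 °C

T_f ≈ 58.4 °C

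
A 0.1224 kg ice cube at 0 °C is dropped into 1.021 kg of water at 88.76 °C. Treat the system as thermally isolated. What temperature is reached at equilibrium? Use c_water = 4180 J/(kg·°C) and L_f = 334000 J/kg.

Energy balance with sensible and latent terms:
latent heat to melt: 0.1224×334000 = 40882; warm the meltwater: 511.63 T; water: 4267.8(T − 88.76)
4779.4 T = 378808 − 40882 = 337927
T ≈ 70.70 °C. Since T > 0 °C, the all-ice-melts assumption holds.

T_f ≈ 70.7 °C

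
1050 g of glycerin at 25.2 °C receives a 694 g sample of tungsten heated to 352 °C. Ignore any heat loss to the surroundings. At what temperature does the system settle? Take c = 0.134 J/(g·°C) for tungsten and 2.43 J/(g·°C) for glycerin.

Net heat exchanged in the isolated system is zero:
694·0.134·(T − 352) + 1050·2.43·(T − 25.2) = 0
93(T − 352) + 2551.5(T − 25.2) = 0
(93 + 2551.5) T = 93·352 + 2551.5·25.2
T = 97032 / 2644.5 = 36.7 °C

T_f ≈ 36.7 °C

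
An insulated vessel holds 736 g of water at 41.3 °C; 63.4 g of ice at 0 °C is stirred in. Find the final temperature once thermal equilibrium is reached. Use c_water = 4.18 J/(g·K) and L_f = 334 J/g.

T_f ≈ 31.7 °C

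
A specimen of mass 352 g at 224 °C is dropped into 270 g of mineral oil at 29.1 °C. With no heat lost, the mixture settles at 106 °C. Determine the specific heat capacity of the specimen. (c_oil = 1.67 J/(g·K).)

c ≈ 0.835 J/(g·K)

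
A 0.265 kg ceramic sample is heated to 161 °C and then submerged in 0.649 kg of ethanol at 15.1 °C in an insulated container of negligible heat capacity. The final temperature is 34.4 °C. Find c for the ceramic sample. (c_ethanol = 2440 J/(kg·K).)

c ≈ 911 J/(kg·K)

Heat lost by the ceramic sample = heat gained by the ethanol:
0.265·c·(161 − 34.4) = 0.649·2440·(34.4 − 15.1)
33.55 c = 30563  ⇒  c ≈ 911 J/(kg·K)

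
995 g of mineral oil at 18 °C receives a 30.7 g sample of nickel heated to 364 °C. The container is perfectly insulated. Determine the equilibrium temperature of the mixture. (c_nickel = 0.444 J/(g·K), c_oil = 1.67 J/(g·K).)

T_f ≈ 20.8 °C

T_f is the heat-capacity-weighted average of the initial temperatures:
T_f = (13.63*364 + 1661.6*18) / (13.63 + 1661.6)
    = 34871 / 1675.3 ≈ 20.82 °C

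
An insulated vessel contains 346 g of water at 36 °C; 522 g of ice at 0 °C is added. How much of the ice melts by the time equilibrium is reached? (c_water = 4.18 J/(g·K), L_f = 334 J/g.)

m_melted ≈ 156 g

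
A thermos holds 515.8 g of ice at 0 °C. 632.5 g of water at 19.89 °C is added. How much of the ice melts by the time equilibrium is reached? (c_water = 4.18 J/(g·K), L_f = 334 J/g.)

m_melted ≈ 157 g

Heat available from the water dropping to 0 °C: 632.5×4.18×19.89 = 52586 J.
Melting all 515.8 g of ice would need 515.8×334 = 172277 J.
That's not enough to melt it all — equilibrium is at 0 °C with ice remaining.
m_melt = 52586 / L_f = 157.4 g.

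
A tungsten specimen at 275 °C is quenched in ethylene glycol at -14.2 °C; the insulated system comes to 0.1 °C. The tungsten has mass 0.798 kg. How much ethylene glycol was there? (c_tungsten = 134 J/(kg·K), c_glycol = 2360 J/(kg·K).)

m ≈ 0.871 kg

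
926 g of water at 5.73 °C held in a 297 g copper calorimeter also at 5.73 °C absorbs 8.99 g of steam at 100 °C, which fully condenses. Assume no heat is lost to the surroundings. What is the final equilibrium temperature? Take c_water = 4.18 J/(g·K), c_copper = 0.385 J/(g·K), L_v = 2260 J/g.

T_f ≈ 11.7 °C

Net heat exchanged in the isolated system is zero:
latent heat released on condensation: 8.99·2260 = 20317; condensate cools 100→T: 8.99·4.18·(T − 100) = 37.58(T − 100); water warms: 926·4.18·(T − 5.73) = 3870.7(T − 5.73); cup: 114.34(T − 5.73)
4022.6 T = 20317 + 3757.8 + 22834 = 46909
T ≈ 11.66 °C (< 100 °C, so full condensation is consistent).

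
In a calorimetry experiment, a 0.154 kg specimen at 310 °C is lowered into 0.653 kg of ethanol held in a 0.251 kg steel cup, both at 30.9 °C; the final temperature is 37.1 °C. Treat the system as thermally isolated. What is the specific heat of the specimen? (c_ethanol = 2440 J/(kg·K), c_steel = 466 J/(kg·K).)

Taking heat into each body as positive, Σ m c ΔT = 0:
0.154×c×(37.1 − 310) + 0.653×2440×(37.1 − 30.9) + 0.251×466×(37.1 − 30.9) = 0
-42.03 c = -10604
c = -10604/-42.03 ≈ 252.3 J/(kg·K)

c ≈ 252 J/(kg·K)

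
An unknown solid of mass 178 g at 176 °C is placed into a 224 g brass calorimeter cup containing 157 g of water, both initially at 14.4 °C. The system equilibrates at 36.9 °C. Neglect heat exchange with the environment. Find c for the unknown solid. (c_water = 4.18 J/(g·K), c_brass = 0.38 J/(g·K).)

Setting the total heat transfer to zero:
178×c×(36.9 − 176) + 157×4.18×(36.9 − 14.4) + 224×0.38×(36.9 − 14.4) = 0
-24760 c = -16681
c = -16681/-24760 ≈ 0.6737 J/(g·K)

c ≈ 0.674 J/(g·K)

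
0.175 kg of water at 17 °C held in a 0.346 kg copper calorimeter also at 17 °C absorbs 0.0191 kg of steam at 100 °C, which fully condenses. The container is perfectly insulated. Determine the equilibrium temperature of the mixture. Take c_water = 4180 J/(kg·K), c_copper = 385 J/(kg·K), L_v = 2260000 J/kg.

Energy conservation, ΣQ = 0:
steam→water at 100 °C releases m L_v = 0.0191·2260000 = 43166
  condensate cools 100→T: 0.0191·4180·(T − 100) = 79.84(T − 100)
  original water: 731.5(T − 17)
  copper cup: 0.346·385·(T − 17) = 133.21(T − 17)
944.55 T = 43166 + 7983.8 + 14700 = 65850
T ≈ 69.72 °C, under the boiling point, so the assumption holds.

T_f ≈ 69.7 °C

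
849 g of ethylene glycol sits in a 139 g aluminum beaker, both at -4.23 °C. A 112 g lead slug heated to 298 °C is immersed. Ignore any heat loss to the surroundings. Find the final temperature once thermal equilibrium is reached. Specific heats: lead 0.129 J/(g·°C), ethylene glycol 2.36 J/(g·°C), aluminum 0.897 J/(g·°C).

T_f ≈ -2.2 °C

With ΣQ=0 the equilibrium temperature is the m·c-weighted mean:
T_f = (14.45×298 + 2003.6×(-4.23) + 124.68×(-4.23)) / (14.45 + 2003.6 + 124.68)
    = -4697.3 / 2142.8 ≈ -2.19 °C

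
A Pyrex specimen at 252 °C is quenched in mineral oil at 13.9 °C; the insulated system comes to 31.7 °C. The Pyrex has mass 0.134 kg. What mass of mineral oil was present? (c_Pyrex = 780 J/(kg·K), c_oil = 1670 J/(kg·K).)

m ≈ 0.775 kg

|Q_Pyrex| = |Q_oil|:
0.134·780·(252 − 31.7) = m·1670·(31.7 − 13.9)
29726 m = 23026  ⇒  m ≈ 0.7746 kg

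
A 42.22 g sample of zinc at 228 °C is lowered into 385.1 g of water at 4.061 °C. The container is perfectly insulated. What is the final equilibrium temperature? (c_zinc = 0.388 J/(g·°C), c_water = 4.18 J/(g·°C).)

T_f ≈ 6.3 °C

Heat gained plus heat lost sum to zero:
42.22×0.388×(T − 228) + 385.1×4.18×(T − 4.061) = 0
1626.1 T = 10272
T ≈ 6.32 °C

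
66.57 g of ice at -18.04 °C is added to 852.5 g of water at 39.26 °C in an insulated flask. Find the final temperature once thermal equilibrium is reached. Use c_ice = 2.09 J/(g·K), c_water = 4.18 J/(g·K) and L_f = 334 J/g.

Taking heat into each body as positive, Σ m c ΔT = 0:
warm ice to 0 °C: 66.57·2.09·(0 − (-18.04)) = 2509.9; melt ice: 66.57·334 = 22234; warm the meltwater: 278.26 T; water cools: 852.5·4.18·(T − 39.26) = 3563.4(T − 39.26)
3841.7 T = 139901 − 24744 = 115157
T ≈ 29.98 °C. Since T > 0 °C, the all-ice-melts assumption holds.

T_f ≈ 30.0 °C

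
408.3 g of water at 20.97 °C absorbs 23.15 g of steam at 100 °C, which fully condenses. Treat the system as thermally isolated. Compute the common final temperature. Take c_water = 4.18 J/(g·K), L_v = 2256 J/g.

T_f ≈ 54.2 °C

Net heat exchanged in the isolated system is zero:
steam→water at 100 °C releases m L_v = 23.15×2256 = 52226
  condensed water 100 °C→T: 96.77(T − 100)
  water warms: 408.3×4.18×(T − 20.97) = 1706.7(T − 20.97)
1803.5 T = 52226 + 9676.7 + 35789 = 97692
T ≈ 54.17 °C (< 100 °C, so full condensation is consistent).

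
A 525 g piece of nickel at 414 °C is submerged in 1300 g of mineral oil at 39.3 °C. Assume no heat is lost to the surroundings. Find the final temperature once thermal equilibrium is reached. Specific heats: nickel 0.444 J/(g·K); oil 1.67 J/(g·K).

T_f ≈ 75.6 °C

Set heat shed by the hot body equal to heat absorbed by the cold body:
525*0.444*(414 − T) = 1300*1.67*(T − 39.3)
233.1(414 − T) = 2171(T − 39.3)
2404.1 T = 181824  ⇒  T ≈ 75.63 °C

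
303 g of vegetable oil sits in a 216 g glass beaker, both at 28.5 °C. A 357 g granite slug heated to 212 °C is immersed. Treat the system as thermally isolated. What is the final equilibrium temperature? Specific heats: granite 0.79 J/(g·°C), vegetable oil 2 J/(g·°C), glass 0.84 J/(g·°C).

T_f ≈ 76.9 °C

Conservation of energy gives ΣQ = 0:
357*0.79*(T − 212) + 303*2*(T − 28.5) + 216*0.84*(T − 28.5) = 0
282.03(T − 212) + 606(T − 28.5) + 181.44(T − 28.5) = 0
1069.5 T = 82232
T = 82232/1069.5 ≈ 76.89 °C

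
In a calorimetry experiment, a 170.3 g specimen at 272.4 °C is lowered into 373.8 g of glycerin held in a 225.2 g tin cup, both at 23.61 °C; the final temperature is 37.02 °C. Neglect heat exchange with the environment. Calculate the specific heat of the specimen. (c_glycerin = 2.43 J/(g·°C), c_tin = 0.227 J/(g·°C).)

c ≈ 0.321 J/(g·°C)

Net heat exchanged in the isolated system is zero:
170.3·c·(37.02 − 272.4) + 373.8·2.43·(37.02 − 23.61) + 225.2·0.227·(37.02 − 23.61) = 0
-40085 c = -12866
c = -12866/-40085 ≈ 0.321 J/(g·°C)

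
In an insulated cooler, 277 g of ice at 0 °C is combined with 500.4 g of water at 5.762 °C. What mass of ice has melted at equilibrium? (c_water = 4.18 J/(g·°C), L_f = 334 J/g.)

m_melted ≈ 36.1 g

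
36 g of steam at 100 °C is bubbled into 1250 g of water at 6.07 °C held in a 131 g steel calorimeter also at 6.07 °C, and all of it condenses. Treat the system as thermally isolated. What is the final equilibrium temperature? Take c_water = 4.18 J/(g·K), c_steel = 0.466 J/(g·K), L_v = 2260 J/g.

T_f ≈ 23.6 °C

Energy conservation, ΣQ = 0:
latent heat released on condensation: 36×2260 = 81360; condensed water 100 °C→T: 150.48(T − 100); water warms: 1250×4.18×(T − 6.07) = 5225(T − 6.07); steel cup: 131×0.466×(T − 6.07) = 61.05(T − 6.07)
5436.5 T = 81360 + 15048 + 32086 = 128494
T ≈ 23.64 °C (< 100 °C, so full condensation is consistent).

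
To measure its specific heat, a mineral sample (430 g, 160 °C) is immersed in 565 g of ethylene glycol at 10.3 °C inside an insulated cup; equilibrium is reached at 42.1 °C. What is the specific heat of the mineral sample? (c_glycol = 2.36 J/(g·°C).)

m_s c (T_s − T_f) = m_glycol c_glycol (T_f − T_0):
430×c×(160 − 42.1) = 565×2.36×(42.1 − 10.3)
50697 c = 42402  ⇒  c ≈ 0.8364 J/(g·°C)

c ≈ 0.836 J/(g·°C)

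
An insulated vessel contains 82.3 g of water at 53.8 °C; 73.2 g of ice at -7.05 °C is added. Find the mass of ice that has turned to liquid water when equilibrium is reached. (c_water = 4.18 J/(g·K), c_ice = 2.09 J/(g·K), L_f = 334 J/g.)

m_melted ≈ 52.2 g

Heat available from the water dropping to 0 °C: 82.3×4.18×53.8 = 18508 J.
Warming the ice to 0 °C takes 73.2×2.09×7.05 = 1078.6 J, leaving 17429 J for melting.
Melting all 73.2 g of ice would need 73.2×334 = 24449 J.
That's not enough to melt it all — equilibrium is at 0 °C with ice remaining.
m_melt = 17429 / L_f = 52.18 g.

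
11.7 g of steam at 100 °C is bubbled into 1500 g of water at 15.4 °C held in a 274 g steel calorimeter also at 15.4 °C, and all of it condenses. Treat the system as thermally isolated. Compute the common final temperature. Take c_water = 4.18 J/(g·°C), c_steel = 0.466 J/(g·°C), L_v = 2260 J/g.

T_f ≈ 20.1 °C

Heat gained plus heat lost sum to zero:
latent heat released on condensation: 11.7×2260 = 26442; condensate cools 100→T: 11.7×4.18×(T − 100) = 48.91(T − 100); original water: 6270(T − 15.4); cup: 127.68(T − 15.4)
6446.6 T = 26442 + 4890.6 + 98524 = 129857
T ≈ 20.14 °C, under the boiling point, so the assumption holds.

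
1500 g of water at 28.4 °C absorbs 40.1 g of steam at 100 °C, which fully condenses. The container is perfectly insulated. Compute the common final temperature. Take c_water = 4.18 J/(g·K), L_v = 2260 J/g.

T_f ≈ 44.3 °C

Sum of m c ΔT and latent-heat terms is zero:
steam→water at 100 °C releases m L_v = 40.1·2260 = 90626
  condensed water 100 °C→T: 167.62(T − 100)
  water warms: 1500·4.18·(T − 28.4) = 6270(T − 28.4)
6437.6 T = 90626 + 16762 + 178068 = 285456
T ≈ 44.34 °C — below 100 °C, confirming all the steam condensed.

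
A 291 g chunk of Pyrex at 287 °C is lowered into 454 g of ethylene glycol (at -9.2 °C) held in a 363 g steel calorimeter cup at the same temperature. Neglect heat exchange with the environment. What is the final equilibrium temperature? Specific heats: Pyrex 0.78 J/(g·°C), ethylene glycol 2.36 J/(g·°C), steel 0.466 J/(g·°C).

T_f ≈ 36.6 °C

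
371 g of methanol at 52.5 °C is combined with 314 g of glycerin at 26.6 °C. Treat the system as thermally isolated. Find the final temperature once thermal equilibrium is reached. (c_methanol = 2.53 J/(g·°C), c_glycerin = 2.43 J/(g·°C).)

T_f ≈ 40.9 °C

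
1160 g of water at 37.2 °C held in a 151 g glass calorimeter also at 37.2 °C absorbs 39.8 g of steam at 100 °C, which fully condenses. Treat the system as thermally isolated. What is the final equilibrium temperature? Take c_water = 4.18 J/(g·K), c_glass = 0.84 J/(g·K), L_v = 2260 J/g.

Net heat exchanged in the isolated system is zero:
steam→water at 100 °C releases m L_v = 39.8·2260 = 89948; condensed water 100 °C→T: 166.36(T − 100); original water: 4848.8(T − 37.2); cup: 126.84(T − 37.2)
5142 T = 89948 + 16636 + 185094 = 291678
T ≈ 56.72 °C — below 100 °C, confirming all the steam condensed.

T_f ≈ 56.7 °C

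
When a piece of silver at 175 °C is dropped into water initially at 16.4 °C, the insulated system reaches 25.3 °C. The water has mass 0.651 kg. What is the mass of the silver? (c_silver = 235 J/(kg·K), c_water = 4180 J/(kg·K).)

m ≈ 0.688 kg

Taking heat into each body as positive, Σ m c ΔT = 0:
m·235·(25.3 − 175) + 0.651·4180·(25.3 − 16.4) = 0
-35180 m = -24219
m = -24219/-35180 ≈ 0.6884 kg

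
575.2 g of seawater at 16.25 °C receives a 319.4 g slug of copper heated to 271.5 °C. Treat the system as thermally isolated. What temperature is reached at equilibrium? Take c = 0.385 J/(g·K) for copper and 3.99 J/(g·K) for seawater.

Heat lost by the copper equals heat gained by the seawater:
319.4*0.385*(271.5 − T) = 575.2*3.99*(T − 16.25)
122.97(271.5 − T) = 2295(T − 16.25)
2418 T = 70681  ⇒  T ≈ 29.23 °C

T_f ≈ 29.2 °C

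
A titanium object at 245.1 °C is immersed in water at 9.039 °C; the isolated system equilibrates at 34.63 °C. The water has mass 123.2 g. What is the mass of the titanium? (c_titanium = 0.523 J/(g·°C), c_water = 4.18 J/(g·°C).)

m ≈ 120 g

Heat gained plus heat lost sum to zero:
m×0.523×(34.63 − 245.1) + 123.2×4.18×(34.63 − 9.039) = 0
-110.08 m = -13179
m = -13179/-110.08 ≈ 119.7 g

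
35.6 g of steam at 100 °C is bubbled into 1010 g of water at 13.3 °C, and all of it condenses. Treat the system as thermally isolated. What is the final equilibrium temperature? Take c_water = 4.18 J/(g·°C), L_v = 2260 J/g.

T_f ≈ 34.7 °C

Sum of m c ΔT and latent-heat terms is zero:
steam→water at 100 °C releases m L_v = 35.6×2260 = 80456
  condensate cools 100→T: 35.6×4.18×(T − 100) = 148.81(T − 100)
  original water: 4221.8(T − 13.3)
4370.6 T = 80456 + 14881 + 56150 = 151487
T ≈ 34.66 °C, under the boiling point, so the assumption holds.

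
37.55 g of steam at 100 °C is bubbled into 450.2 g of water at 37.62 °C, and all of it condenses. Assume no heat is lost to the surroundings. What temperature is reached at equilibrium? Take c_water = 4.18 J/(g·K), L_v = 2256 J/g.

T_f ≈ 84.0 °C

Energy conservation, ΣQ = 0:
condense steam: −37.55×2256 = −84713; condensate cools 100→T: 37.55×4.18×(T − 100) = 156.96(T − 100); water warms: 450.2×4.18×(T − 37.62) = 1881.8(T − 37.62)
2038.8 T = 84713 + 15696 + 70795 = 171203
T ≈ 83.97 °C, under the boiling point, so the assumption holds.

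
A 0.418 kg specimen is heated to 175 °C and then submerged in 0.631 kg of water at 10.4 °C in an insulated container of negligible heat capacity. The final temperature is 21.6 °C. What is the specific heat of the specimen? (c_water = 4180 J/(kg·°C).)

c ≈ 461 J/(kg·°C)

Heat lost by the specimen = heat gained by the water:
0.418×c×(175 − 21.6) = 0.631×4180×(21.6 − 10.4)
64.12 c = 29541  ⇒  c ≈ 460.7 J/(kg·°C)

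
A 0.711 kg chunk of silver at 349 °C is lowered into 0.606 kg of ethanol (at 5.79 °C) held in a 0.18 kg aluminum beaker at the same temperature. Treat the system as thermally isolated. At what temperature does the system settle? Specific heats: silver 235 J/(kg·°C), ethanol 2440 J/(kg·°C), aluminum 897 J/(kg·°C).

T_f ≈ 37.5 °C

Setting the total heat transfer to zero:
0.711*235*(T − 349) + 0.606*2440*(T − 5.79) + 0.18*897*(T − 5.79) = 0
167.08(T − 349) + 1478.6(T − 5.79) + 161.46(T − 5.79) = 0
(167.08 + 1478.6 + 161.46) T = 167.08*349 + 1478.6*5.79 + 161.46*5.79
T = 67809 / 1807.2 = 37.5 °C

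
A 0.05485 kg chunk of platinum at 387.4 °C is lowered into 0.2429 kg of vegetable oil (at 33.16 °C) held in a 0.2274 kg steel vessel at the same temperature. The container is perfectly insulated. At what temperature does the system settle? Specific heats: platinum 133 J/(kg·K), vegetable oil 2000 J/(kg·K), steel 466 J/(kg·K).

Conservation of energy gives ΣQ = 0:
0.05485·133·(T − 387.4) + 0.2429·2000·(T − 33.16) + 0.2274·466·(T − 33.16) = 0
7.295(T − 387.4) + 485.8(T − 33.16) + 105.97(T − 33.16) = 0
(7.295 + 485.8 + 105.97) T = 7.295·387.4 + 485.8·33.16 + 105.97·33.16
T ≈ 37.47 °C

T_f ≈ 37.5 °C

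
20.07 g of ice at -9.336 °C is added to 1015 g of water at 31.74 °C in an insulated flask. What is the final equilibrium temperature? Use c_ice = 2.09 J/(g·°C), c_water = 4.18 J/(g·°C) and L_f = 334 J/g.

T_f ≈ 29.5 °C

Sum of m c ΔT and latent-heat terms is zero:
warm ice to 0 °C: 20.07×2.09×(0 − (-9.336)) = 391.61
  fusion: m_ice L_f = 20.07×334 = 6703.4
  warm the meltwater: 83.89 T
  water: 4242.7(T − 31.74)
4326.6 T = 134663 − 7095 = 127568
T ≈ 29.48 °C (positive, so assuming full melt was valid).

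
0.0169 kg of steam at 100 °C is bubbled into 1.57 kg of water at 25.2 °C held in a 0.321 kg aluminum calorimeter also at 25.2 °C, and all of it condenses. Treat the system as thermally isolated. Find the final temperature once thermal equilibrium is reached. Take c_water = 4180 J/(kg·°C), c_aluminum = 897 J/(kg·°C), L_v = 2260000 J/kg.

T_f ≈ 31.5 °C

Heat gained plus heat lost sum to zero:
condense steam: −0.0169×2260000 = −38194; condensed water 100 °C→T: 70.64(T − 100); water warms: 1.57×4180×(T − 25.2) = 6562.6(T − 25.2); aluminum cup: 0.321×897×(T − 25.2) = 287.94(T − 25.2)
6921.2 T = 38194 + 7064.2 + 172634 = 217892
T ≈ 31.48 °C, under the boiling point, so the assumption holds.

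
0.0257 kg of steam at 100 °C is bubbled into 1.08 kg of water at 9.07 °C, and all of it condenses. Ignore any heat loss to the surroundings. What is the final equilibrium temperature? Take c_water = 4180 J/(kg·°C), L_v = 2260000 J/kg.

T_f ≈ 23.8 °C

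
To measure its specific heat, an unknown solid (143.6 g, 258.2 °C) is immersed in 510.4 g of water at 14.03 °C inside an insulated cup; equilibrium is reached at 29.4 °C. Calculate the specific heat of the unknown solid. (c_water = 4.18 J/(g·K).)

c ≈ 0.998 J/(g·K)

Conservation of energy gives ΣQ = 0:
143.6·c·(29.4 − 258.2) + 510.4·4.18·(29.4 − 14.03) = 0
-32856 c = -32791
c = -32791/-32856 ≈ 0.998 J/(g·K)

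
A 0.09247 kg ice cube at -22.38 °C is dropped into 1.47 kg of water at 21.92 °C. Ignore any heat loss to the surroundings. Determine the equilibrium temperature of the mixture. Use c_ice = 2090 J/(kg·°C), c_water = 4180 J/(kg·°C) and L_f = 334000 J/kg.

Setting the total heat transfer to zero:
ice -22.38→0 °C: 0.09247·2090·22.38 = 4325.2; fusion: m_ice L_f = 0.09247·334000 = 30885; warm the meltwater: 386.52 T; water: 6144.6(T − 21.92)
6531.1 T = 134690 − 35210 = 99479
T ≈ 15.23 °C. Since T > 0 °C, the all-ice-melts assumption holds.

T_f ≈ 15.2 °C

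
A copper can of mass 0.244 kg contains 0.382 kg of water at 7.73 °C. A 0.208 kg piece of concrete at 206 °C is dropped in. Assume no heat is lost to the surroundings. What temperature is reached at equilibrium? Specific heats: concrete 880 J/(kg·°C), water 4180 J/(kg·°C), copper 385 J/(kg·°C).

Heat gained plus heat lost sum to zero:
0.208×880×(T − 206) + 0.382×4180×(T − 7.73) + 0.244×385×(T − 7.73) = 0
183.04(T − 206) + 1596.8(T − 7.73) + 93.94(T − 7.73) = 0
(183.04 + 1596.8 + 93.94) T = 183.04×206 + 1596.8×7.73 + 93.94×7.73
T = 50775/1873.7 ≈ 27.10 °C

T_f ≈ 27.1 °C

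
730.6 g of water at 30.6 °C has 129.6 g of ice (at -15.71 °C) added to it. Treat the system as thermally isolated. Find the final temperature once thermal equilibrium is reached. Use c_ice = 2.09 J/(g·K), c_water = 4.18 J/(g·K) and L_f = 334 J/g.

T_f ≈ 12.8 °C

Net heat exchanged in the isolated system is zero:
ice -15.71→0 °C: 129.6×2.09×15.71 = 4255.3
  fusion: m_ice L_f = 129.6×334 = 43286
  meltwater 0→T: 129.6×4.18×T = 541.73 T
  water: 3053.9(T − 30.6)
3595.6 T = 93450 − 47542 = 45908
T ≈ 12.77 °C. Since T > 0 °C, the all-ice-melts assumption holds.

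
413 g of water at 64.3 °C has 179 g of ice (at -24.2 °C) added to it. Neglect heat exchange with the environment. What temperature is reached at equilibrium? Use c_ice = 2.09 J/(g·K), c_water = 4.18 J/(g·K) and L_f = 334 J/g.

T_f ≈ 17.0 °C

Setting the total heat transfer to zero:
warm ice to 0 °C: 179·2.09·(0 − (-24.2)) = 9053.5; latent heat to melt: 179·334 = 59786; warm the meltwater: 748.22 T; water: 1726.3(T − 64.3)
2474.6 T = 111004 − 68839 = 42164
T ≈ 17.04 °C (positive, so assuming full melt was valid).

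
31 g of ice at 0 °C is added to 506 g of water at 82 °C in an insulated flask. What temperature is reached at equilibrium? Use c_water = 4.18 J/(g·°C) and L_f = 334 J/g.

T_f ≈ 72.7 °C

Conservation of energy gives ΣQ = 0:
melt ice: 31×334 = 10354; meltwater 0→T: 31×4.18×T = 129.58 T; water cools: 506×4.18×(T − 82) = 2115.1(T − 82)
2244.7 T = 173437 − 10354 = 163083
T ≈ 72.65 °C. Since T > 0 °C, the all-ice-melts assumption holds.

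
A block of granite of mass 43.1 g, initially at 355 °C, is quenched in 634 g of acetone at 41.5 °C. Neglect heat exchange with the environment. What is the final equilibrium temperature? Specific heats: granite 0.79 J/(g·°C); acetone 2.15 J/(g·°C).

T_f ≈ 49.1 °C

|Q_granite| = |Q_acetone|:
43.1*0.79*(355 − T) = 634*2.15*(T − 41.5)
34.05(355 − T) = 1363.1(T − 41.5)
1397.1 T = 68656  ⇒  T ≈ 49.14 °C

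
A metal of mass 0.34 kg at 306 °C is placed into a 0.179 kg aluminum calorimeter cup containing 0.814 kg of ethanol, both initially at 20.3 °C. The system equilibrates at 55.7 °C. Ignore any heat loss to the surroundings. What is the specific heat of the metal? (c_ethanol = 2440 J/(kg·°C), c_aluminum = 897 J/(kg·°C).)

c ≈ 893 J/(kg·°C)

Energy conservation, ΣQ = 0:
0.34×c×(55.7 − 306) + 0.814×2440×(55.7 − 20.3) + 0.179×897×(55.7 − 20.3) = 0
-85.1 c = -75994
c = -75994/-85.1 ≈ 893 J/(kg·°C)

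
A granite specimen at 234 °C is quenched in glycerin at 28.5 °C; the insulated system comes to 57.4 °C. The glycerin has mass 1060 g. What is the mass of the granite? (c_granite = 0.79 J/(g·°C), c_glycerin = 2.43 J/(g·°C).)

Let T be the final temperature. ΣQ_i = 0:
m·0.79·(57.4 − 234) + 1060·2.43·(57.4 − 28.5) = 0
-139.51 m = -74441
m = -74441/-139.51 ≈ 533.6 g

m ≈ 534 g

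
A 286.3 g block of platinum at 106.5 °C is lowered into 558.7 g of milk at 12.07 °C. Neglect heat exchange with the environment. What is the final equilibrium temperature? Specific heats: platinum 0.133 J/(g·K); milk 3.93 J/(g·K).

Net heat exchanged in the isolated system is zero:
286.3×0.133×(T − 106.5) + 558.7×3.93×(T − 12.07) = 0
38.08(T − 106.5) + 2195.7(T − 12.07) = 0
(38.08 + 2195.7) T = 38.08×106.5 + 2195.7×12.07
T ≈ 13.68 °C

T_f ≈ 13.7 °C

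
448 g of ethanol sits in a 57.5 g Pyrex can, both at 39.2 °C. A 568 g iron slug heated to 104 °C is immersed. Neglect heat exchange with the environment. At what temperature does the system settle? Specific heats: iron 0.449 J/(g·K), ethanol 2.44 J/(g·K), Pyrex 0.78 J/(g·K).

With ΣQ=0 the equilibrium temperature is the m·c-weighted mean:
T_f = (255.03*104 + 1093.1*39.2 + 44.85*39.2) / (255.03 + 1093.1 + 44.85)
    = 71132 / 1393 ≈ 51.06 °C

T_f ≈ 51.1 °C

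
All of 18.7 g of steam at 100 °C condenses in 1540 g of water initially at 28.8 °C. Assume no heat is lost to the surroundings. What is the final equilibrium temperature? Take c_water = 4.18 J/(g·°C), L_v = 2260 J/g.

T_f ≈ 36.1 °C

Let T be the final temperature. ΣQ_i = 0:
condense steam: −18.7×2260 = −42262
  condensate cools 100→T: 18.7×4.18×(T − 100) = 78.17(T − 100)
  original water: 6437.2(T − 28.8)
6515.4 T = 42262 + 7816.6 + 185391 = 235470
T ≈ 36.14 °C, under the boiling point, so the assumption holds.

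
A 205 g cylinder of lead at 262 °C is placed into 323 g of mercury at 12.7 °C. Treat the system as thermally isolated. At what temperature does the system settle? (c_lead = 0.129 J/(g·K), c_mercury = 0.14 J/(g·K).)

Let T be the final temperature. ΣQ_i = 0:
205·0.129·(T − 262) + 323·0.14·(T − 12.7) = 0
26.45(T − 262) + 45.22(T − 12.7) = 0
(26.45 + 45.22) T = 26.45·262 + 45.22·12.7
T = 7502.9/71.67 ≈ 104.69 °C

T_f ≈ 104.7 °C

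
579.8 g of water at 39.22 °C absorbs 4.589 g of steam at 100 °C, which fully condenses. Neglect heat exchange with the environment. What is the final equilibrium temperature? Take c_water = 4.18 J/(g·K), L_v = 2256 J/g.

Conservation of energy gives ΣQ = 0:
latent heat released on condensation: 4.589·2256 = 10353
  condensed water 100 °C→T: 19.18(T − 100)
  original water: 2423.6(T − 39.22)
2442.7 T = 10353 + 1918.2 + 95052 = 107323
T ≈ 43.94 °C (< 100 °C, so full condensation is consistent).

T_f ≈ 43.9 °C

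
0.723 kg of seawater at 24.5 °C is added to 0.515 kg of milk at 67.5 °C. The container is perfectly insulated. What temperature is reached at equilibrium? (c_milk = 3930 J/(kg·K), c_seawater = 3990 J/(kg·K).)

T_f ≈ 42.2 °C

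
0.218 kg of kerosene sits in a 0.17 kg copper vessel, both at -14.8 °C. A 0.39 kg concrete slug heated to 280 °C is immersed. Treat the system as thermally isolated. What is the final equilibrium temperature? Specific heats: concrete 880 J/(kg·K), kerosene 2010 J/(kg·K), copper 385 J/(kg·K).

T_f ≈ 104.7 °C

With ΣQ=0 the equilibrium temperature is the m·c-weighted mean:
T_f = (343.2×280 + 438.18×(-14.8) + 65.45×(-14.8)) / (343.2 + 438.18 + 65.45)
    = 88642 / 846.83 ≈ 104.68 °C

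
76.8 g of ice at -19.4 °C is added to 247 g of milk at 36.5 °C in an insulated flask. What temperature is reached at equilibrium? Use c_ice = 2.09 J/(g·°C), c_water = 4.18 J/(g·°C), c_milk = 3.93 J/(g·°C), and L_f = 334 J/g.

Taking heat into each body as positive, Σ m c ΔT = 0:
warm ice to 0 °C: 76.8·2.09·(0 − (-19.4)) = 3113.9; fusion: m_ice L_f = 76.8·334 = 25651; warm the meltwater: 321.02 T; milk: 970.71(T − 36.5)
1291.7 T = 35431 − 28765 = 6665.8
T ≈ 5.16 °C — above 0 °C, consistent with complete melting.

T_f ≈ 5.2 °C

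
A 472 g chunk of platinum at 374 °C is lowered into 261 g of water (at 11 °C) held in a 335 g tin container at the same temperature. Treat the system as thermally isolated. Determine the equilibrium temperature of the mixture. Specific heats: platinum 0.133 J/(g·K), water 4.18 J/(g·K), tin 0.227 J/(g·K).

T_f ≈ 29.5 °C

Let T be the final temperature. ΣQ_i = 0:
472·0.133·(T − 374) + 261·4.18·(T − 11) + 335·0.227·(T − 11) = 0
62.78(T − 374) + 1091(T − 11) + 76.05(T − 11) = 0
1229.8 T = 36315
T ≈ 29.53 °C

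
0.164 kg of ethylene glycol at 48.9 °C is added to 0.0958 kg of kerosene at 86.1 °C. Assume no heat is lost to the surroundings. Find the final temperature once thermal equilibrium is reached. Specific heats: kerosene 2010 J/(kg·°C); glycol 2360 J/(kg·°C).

T_f ≈ 61.3 °C

|Q_kerosene| = |Q_glycol|:
0.0958*2010*(86.1 − T) = 0.164*2360*(T − 48.9)
192.56(86.1 − T) = 387.04(T − 48.9)
579.6 T = 35505  ⇒  T ≈ 61.26 °C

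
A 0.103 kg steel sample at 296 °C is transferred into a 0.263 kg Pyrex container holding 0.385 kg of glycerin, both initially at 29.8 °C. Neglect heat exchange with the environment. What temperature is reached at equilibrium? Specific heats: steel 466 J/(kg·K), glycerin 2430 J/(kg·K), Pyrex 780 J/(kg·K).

T_f ≈ 40.5 °C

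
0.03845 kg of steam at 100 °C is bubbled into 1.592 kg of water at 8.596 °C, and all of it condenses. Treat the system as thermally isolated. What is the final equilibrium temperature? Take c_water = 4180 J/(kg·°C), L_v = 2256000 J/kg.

T_f ≈ 23.5 °C

Heat gained plus heat lost sum to zero:
latent heat released on condensation: 0.03845·2256000 = 86743
  condensate cools 100→T: 0.03845·4180·(T − 100) = 160.72(T − 100)
  water warms: 1.592·4180·(T − 8.596) = 6654.6(T − 8.596)
6815.3 T = 86743 + 16072 + 57203 = 160018
T ≈ 23.48 °C, under the boiling point, so the assumption holds.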